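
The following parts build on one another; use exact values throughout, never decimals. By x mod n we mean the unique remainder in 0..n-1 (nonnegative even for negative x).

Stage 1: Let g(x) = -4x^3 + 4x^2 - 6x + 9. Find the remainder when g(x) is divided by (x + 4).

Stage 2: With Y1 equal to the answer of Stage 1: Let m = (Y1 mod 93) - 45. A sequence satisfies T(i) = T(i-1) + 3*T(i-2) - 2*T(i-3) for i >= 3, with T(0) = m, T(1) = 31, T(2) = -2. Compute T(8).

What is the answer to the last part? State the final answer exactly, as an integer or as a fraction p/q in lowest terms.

Stage 1: remainder = value at the root: -4*(-4)^3 + 4*(-4)^2 - 6*(-4)^1 + 9 = (256) + (64) + (24) + (9) = 353; answer 353
Stage 2: Y1 = 353; m = 29; T(3) = 1*(-2) + 3*(31) - 2*(29) = 33; iterating: T(3)=33, T(4)=-35, T(5)=68, T(6)=-103, T(7)=171, T(8)=-274; answer -274

-274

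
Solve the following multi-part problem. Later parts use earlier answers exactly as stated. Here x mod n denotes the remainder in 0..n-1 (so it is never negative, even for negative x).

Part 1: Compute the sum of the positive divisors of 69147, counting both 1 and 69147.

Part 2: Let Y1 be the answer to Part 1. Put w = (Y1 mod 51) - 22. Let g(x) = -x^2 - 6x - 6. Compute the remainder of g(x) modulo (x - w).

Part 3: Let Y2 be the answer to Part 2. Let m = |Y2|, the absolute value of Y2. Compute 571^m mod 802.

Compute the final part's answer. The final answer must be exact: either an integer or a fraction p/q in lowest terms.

Part 1: 69147 = 3^3 * 13 * 197; sigma = (1 + 3 + 9 + 27) * (1 + 13) * (1 + 197) = 40 * 14 * 198 = 110880; answer 110880
Part 2: Y1 = 110880; w = -16; remainder = value at the root: -1*(-16)^2 - 6*(-16)^1 - 6 = (-256) + (96) + (-6) = -166; answer -166
Part 3: Y2 = -166; m = 166; squarings mod 802: 571^1=571, 571^2=429, 571^4=383, 571^8=725, 571^16=315, 571^32=579, 571^64=5, 571^128=25; 571^166 = 571^2 * 571^4 * 571^32 * 571^128 = 795 (mod 802); answer 795

795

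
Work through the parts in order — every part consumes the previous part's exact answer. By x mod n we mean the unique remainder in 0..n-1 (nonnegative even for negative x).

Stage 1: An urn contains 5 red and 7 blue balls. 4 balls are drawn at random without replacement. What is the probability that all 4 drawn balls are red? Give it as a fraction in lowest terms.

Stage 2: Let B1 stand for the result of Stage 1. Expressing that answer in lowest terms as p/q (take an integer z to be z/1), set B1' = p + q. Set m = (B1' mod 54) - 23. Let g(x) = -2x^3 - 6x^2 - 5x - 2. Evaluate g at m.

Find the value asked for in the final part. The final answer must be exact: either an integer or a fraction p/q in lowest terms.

-27625

Stage 1: total draws C(12,4) = 495; favorable C(5,4) = 5; P = 1/99; answer 1/99
Stage 2: B1 = 1/99; threaded value p + q = 100; m = 23; -2*(23)^3 - 6*(23)^2 - 5*(23)^1 - 2 = (-24334) + (-3174) + (-115) + (-2) = -27625; answer -27625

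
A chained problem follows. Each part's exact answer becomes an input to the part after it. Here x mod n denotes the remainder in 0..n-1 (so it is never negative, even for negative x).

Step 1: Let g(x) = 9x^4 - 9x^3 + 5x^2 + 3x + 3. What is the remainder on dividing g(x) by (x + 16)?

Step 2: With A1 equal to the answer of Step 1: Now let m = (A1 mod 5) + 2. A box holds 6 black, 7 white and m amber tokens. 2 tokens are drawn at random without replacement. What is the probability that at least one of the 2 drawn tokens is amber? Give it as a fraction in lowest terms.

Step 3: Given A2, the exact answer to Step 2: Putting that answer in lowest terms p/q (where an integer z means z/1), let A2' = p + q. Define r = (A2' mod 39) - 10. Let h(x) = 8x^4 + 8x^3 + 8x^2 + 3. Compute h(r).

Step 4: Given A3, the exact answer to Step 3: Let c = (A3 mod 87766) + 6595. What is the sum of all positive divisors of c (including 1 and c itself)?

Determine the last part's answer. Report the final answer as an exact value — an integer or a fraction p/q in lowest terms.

Step 1: remainder = value at the root: 9*(-16)^4 - 9*(-16)^3 + 5*(-16)^2 + 3*(-16)^1 + 3 = (589824) + (36864) + (1280) + (-48) + (3) = 627923; answer 627923
Step 2: A1 = 627923; m = 5; total draws C(18,2) = 153; complement C(13,2) = 78; favorable 153 - 78 = 75; P = 25/51; answer 25/51
Step 3: A2 = 25/51; threaded value p + q = 76; r = 27; 8*(27)^4 + 8*(27)^3 + 8*(27)^2 + 3 = (4251528) + (157464) + (5832) + (3) = 4414827; answer 4414827
Step 4: A3 = 4414827; c = 33122; 33122 = 2 * 16561; sigma = (1 + 2) * (1 + 16561) = 3 * 16562 = 49686; answer 49686

49686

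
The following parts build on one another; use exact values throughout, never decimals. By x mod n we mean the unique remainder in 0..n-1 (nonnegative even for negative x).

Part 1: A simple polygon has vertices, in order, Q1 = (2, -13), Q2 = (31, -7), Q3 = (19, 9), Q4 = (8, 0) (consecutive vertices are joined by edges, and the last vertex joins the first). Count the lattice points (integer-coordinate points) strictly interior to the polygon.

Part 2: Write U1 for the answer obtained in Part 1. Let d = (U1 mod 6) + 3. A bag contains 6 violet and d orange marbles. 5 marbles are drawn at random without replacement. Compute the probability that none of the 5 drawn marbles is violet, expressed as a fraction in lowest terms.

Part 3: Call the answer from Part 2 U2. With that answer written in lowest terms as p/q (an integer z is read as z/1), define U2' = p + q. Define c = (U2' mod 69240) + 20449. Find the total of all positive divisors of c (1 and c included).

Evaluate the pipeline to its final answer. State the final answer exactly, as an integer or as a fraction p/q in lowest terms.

25068

Part 1: cross terms: (2*-7 - 31*-13)=389, (31*9 - 19*-7)=412, (19*0 - 8*9)=-72, (8*-13 - 2*0)=-104; twice the area = |625| = 625; area = 625/2; boundary points = 1 + 4 + 1 + 1 = 7; strictly interior points = area - boundary/2 + 1 = 310; answer 310
Part 2: U1 = 310; d = 7; total draws C(13,5) = 1287; favorable C(7,5) = 21; P = 7/429; answer 7/429
Part 3: U2 = 7/429; threaded value p + q = 436; c = 20885; 20885 = 5 * 4177; sigma = (1 + 5) * (1 + 4177) = 6 * 4178 = 25068; answer 25068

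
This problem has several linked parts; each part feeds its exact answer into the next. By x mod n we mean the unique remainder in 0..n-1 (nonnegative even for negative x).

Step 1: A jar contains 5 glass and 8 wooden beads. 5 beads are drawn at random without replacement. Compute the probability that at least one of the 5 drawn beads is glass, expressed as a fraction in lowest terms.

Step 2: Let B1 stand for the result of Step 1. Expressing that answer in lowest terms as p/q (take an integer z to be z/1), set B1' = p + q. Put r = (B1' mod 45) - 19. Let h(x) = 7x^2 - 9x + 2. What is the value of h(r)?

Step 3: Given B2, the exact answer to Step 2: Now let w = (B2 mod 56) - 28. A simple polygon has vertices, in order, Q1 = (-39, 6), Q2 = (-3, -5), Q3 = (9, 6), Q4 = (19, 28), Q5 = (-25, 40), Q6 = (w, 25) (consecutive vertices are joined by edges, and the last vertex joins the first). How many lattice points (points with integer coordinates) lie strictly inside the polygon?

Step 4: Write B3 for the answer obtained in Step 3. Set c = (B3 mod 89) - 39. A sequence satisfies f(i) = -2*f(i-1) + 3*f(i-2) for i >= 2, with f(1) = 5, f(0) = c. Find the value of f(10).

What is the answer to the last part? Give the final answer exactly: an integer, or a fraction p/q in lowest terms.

250976

Step 1: total draws C(13,5) = 1287; complement C(8,5) = 56; favorable 1287 - 56 = 1231; P = 1231/1287; answer 1231/1287
Step 2: B1 = 1231/1287; threaded value p + q = 2518; r = 24; 7*(24)^2 - 9*(24)^1 + 2 = (4032) + (-216) + (2) = 3818; answer 3818
Step 3: B2 = 3818; w = -18; cross terms: (-39*-5 - -3*6)=213, (-3*6 - 9*-5)=27, (9*28 - 19*6)=138, (19*40 - -25*28)=1460, (-25*25 - -18*40)=95, (-18*6 - -39*25)=867; twice the area = |2800| = 2800; area = 1400; boundary points = 1 + 1 + 2 + 4 + 1 + 1 = 10; strictly interior points = area - boundary/2 + 1 = 1396; answer 1396
Step 4: B3 = 1396; c = 22; f(2) = -2*(5) + 3*(22) = 56; iterating: f(2)=56, f(3)=-97, f(4)=362, f(5)=-1015, f(6)=3116, f(7)=-9277, f(8)=27902, f(9)=-83635, f(10)=250976; answer 250976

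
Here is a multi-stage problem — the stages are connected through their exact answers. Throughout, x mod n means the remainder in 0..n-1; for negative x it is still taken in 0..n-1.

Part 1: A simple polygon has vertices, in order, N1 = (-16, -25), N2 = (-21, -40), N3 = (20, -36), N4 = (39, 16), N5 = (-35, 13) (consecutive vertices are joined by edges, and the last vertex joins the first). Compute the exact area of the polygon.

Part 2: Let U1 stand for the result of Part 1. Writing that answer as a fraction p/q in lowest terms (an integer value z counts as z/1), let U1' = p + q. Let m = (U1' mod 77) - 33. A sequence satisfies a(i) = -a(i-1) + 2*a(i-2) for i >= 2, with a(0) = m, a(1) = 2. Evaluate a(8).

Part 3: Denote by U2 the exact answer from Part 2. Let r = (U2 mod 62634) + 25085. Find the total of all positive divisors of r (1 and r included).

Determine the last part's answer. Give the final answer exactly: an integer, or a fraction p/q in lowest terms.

Part 1: cross terms: (-16*-40 - -21*-25)=115, (-21*-36 - 20*-40)=1556, (20*16 - 39*-36)=1724, (39*13 - -35*16)=1067, (-35*-25 - -16*13)=1083; twice the area = |5545| = 5545; area = 5545/2; answer 5545/2
Part 2: U1 = 5545/2; threaded value p + q = 5547; m = -30; a(2) = -1*(2) + 2*(-30) = -62; iterating: a(2)=-62, a(3)=66, a(4)=-190, a(5)=322, a(6)=-702, a(7)=1346, a(8)=-2750; answer -2750
Part 3: U2 = -2750; r = 84969; 84969 = 3^4 * 1049; sigma = (1 + 3 + 9 + 27 + 81) * (1 + 1049) = 121 * 1050 = 127050; answer 127050

127050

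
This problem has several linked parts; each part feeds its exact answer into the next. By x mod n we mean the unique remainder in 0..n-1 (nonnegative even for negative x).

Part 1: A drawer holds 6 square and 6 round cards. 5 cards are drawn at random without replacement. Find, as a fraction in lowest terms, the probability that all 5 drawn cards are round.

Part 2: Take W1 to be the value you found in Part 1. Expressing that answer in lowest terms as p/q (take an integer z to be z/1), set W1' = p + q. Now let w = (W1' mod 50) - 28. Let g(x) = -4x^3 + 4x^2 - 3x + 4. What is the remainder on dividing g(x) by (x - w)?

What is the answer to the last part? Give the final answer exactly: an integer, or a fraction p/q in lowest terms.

Part 1: total draws C(12,5) = 792; favorable C(6,5) = 6; P = 1/132; answer 1/132
Part 2: W1 = 1/132; threaded value p + q = 133; w = 5; remainder = value at the root: -4*(5)^3 + 4*(5)^2 - 3*(5)^1 + 4 = (-500) + (100) + (-15) + (4) = -411; answer -411

-411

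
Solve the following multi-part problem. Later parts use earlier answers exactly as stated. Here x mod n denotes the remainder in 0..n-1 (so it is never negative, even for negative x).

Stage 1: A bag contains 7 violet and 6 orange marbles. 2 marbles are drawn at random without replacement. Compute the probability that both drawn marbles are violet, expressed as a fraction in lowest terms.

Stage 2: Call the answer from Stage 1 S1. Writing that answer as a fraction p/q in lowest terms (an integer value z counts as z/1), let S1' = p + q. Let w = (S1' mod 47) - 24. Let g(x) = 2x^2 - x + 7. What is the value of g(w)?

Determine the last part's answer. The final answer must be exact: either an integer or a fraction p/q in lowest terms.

Stage 1: total draws C(13,2) = 78; favorable C(7,2) = 21; P = 7/26; answer 7/26
Stage 2: S1 = 7/26; threaded value p + q = 33; w = 9; 2*(9)^2 - 1*(9)^1 + 7 = (162) + (-9) + (7) = 160; answer 160

160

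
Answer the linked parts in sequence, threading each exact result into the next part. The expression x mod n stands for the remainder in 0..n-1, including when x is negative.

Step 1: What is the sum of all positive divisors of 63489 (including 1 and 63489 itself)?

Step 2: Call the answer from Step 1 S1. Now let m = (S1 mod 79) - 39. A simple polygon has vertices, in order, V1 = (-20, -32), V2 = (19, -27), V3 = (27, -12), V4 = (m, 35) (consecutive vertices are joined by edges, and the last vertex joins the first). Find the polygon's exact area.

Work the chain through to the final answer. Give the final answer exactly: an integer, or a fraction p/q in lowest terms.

1567

Step 1: 63489 = 3 * 21163; sigma = (1 + 3) * (1 + 21163) = 4 * 21164 = 84656; answer 84656
Step 2: S1 = 84656; m = 8; cross terms: (-20*-27 - 19*-32)=1148, (19*-12 - 27*-27)=501, (27*35 - 8*-12)=1041, (8*-32 - -20*35)=444; twice the area = |3134| = 3134; area = 1567; answer 1567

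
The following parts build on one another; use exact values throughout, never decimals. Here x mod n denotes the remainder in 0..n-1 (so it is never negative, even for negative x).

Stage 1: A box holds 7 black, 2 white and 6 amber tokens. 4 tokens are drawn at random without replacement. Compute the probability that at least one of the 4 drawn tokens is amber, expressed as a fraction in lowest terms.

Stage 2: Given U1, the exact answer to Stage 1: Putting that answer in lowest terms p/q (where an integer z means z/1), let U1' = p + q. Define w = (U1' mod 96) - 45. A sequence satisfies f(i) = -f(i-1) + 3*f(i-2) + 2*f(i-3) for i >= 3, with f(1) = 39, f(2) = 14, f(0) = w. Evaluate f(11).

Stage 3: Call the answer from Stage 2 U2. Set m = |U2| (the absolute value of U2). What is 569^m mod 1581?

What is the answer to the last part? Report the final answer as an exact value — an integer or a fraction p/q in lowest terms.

Stage 1: total draws C(15,4) = 1365; complement C(9,4) = 126; favorable 1365 - 126 = 1239; P = 59/65; answer 59/65
Stage 2: U1 = 59/65; threaded value p + q = 124; w = -17; f(3) = -1*(14) + 3*(39) + 2*(-17) = 69; iterating: f(3)=69, f(4)=51, f(5)=184, f(6)=107, f(7)=547, f(8)=142, f(9)=1713, f(10)=-193, f(11)=5616; answer 5616
Stage 3: U2 = 5616; m = 5616; squarings mod 1581: 569^1=569, 569^2=1237, 569^4=1342, 569^8=205, 569^16=919, 569^32=307, 569^64=970, 569^128=205, 569^256=919, 569^512=307, 569^1024=970, 569^2048=205, 569^4096=919; 569^5616 = 569^16 * 569^32 * 569^64 * 569^128 * 569^256 * 569^1024 * 569^4096 = 562 (mod 1581); answer 562

562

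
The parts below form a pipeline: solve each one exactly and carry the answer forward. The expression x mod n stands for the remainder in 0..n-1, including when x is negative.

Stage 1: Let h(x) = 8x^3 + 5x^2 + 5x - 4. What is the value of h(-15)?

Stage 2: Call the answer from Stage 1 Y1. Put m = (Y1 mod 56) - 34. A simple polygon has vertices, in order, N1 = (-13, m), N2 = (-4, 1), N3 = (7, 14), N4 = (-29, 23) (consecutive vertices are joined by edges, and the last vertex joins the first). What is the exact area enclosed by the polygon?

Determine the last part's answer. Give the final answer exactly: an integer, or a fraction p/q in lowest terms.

445

Stage 1: 8*(-15)^3 + 5*(-15)^2 + 5*(-15)^1 - 4 = (-27000) + (1125) + (-75) + (-4) = -25954; answer -25954
Stage 2: Y1 = -25954; m = -4; cross terms: (-13*1 - -4*-4)=-29, (-4*14 - 7*1)=-63, (7*23 - -29*14)=567, (-29*-4 - -13*23)=415; twice the area = |890| = 890; area = 445; answer 445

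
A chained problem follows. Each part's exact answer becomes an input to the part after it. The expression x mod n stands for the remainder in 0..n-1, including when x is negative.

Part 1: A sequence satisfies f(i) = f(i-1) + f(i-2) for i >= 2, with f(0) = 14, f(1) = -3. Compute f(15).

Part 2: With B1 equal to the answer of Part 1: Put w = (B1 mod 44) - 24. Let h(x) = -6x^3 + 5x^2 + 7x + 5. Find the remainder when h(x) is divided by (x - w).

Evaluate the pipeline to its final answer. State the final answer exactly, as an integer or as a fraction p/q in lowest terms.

3341

Part 1: f(2) = 1*(-3) + 1*(14) = 11; iterating: f(2)=11, f(3)=8, f(4)=19, f(5)=27, f(6)=46, f(7)=73, f(8)=119, f(9)=192, f(10)=311, f(11)=503, f(12)=814, f(13)=1317, f(14)=2131, f(15)=3448; answer 3448
Part 2: B1 = 3448; w = -8; remainder = value at the root: -6*(-8)^3 + 5*(-8)^2 + 7*(-8)^1 + 5 = (3072) + (320) + (-56) + (5) = 3341; answer 3341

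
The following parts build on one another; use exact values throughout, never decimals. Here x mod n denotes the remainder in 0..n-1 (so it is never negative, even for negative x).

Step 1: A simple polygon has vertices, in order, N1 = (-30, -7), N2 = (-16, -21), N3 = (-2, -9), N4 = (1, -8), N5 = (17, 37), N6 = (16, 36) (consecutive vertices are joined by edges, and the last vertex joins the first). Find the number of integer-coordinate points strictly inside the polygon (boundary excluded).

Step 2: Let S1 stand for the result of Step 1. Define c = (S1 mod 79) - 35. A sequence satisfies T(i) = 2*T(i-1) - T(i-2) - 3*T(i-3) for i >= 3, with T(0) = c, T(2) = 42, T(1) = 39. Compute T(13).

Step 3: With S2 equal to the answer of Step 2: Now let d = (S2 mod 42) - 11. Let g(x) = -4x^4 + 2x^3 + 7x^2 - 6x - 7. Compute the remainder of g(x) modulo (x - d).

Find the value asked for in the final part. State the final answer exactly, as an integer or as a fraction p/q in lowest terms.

-8624

Step 1: cross terms: (-30*-21 - -16*-7)=518, (-16*-9 - -2*-21)=102, (-2*-8 - 1*-9)=25, (1*37 - 17*-8)=173, (17*36 - 16*37)=20, (16*-7 - -30*36)=968; twice the area = |1806| = 1806; area = 903; boundary points = 14 + 2 + 1 + 1 + 1 + 1 = 20; strictly interior points = area - boundary/2 + 1 = 894; answer 894
Step 2: S1 = 894; c = -10; T(3) = 2*(42) - 1*(39) - 3*(-10) = 75; iterating: T(3)=75, T(4)=-9, T(5)=-219, T(6)=-654, T(7)=-1062, T(8)=-813, T(9)=1398, T(10)=6795, T(11)=14631, T(12)=18273, T(13)=1530; answer 1530
Step 3: S2 = 1530; d = 7; remainder = value at the root: -4*(7)^4 + 2*(7)^3 + 7*(7)^2 - 6*(7)^1 - 7 = (-9604) + (686) + (343) + (-42) + (-7) = -8624; answer -8624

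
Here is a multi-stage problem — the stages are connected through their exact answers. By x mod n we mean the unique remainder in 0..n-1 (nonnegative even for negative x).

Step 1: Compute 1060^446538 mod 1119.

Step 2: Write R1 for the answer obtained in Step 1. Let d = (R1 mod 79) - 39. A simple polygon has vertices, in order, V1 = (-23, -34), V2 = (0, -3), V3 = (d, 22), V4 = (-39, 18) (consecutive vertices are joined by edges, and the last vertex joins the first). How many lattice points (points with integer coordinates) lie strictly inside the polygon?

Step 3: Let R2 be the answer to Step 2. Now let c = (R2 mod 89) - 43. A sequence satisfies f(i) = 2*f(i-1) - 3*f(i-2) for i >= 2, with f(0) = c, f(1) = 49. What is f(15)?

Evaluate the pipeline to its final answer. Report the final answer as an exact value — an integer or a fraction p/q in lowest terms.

Step 1: squarings mod 1119: 1060^1=1060, 1060^2=124, 1060^4=829, 1060^8=175, 1060^16=412, 1060^32=775, 1060^64=841, 1060^128=73, 1060^256=853, 1060^512=259, 1060^1024=1060, 1060^2048=124, 1060^4096=829, 1060^8192=175, 1060^16384=412, 1060^32768=775, 1060^65536=841, 1060^131072=73, 1060^262144=853; 1060^446538 = 1060^2 * 1060^8 * 1060^64 * 1060^4096 * 1060^16384 * 1060^32768 * 1060^131072 * 1060^262144 = 715 (mod 1119); answer 715
Step 2: R1 = 715; d = -35; cross terms: (-23*-3 - 0*-34)=69, (0*22 - -35*-3)=-105, (-35*18 - -39*22)=228, (-39*-34 - -23*18)=1740; twice the area = |1932| = 1932; area = 966; boundary points = 1 + 5 + 4 + 4 = 14; strictly interior points = area - boundary/2 + 1 = 960; answer 960
Step 3: R2 = 960; c = 27; f(2) = 2*(49) - 3*(27) = 17; iterating: f(2)=17, f(3)=-113, f(4)=-277, f(5)=-215, f(6)=401, f(7)=1447, f(8)=1691, f(9)=-959, f(10)=-6991, f(11)=-11105, f(12)=-1237, f(13)=30841, f(14)=65393, f(15)=38263; answer 38263

38263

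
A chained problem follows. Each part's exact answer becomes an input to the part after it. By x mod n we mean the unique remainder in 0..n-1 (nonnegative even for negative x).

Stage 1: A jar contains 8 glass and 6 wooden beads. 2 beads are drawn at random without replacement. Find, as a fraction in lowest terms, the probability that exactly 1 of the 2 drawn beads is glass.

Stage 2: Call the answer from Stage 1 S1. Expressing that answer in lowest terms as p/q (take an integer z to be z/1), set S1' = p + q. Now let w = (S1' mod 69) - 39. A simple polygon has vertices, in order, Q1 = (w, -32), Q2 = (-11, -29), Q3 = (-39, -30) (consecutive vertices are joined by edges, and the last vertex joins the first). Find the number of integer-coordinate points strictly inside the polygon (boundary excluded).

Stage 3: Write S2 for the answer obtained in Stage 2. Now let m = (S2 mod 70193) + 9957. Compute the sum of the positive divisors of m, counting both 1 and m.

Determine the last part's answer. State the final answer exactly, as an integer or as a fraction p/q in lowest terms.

28616

Stage 1: total draws C(14,2) = 91; favorable C(8,1)*C(6,1) = 48; P = 48/91; answer 48/91
Stage 2: S1 = 48/91; threaded value p + q = 139; w = -38; cross terms: (-38*-29 - -11*-32)=750, (-11*-30 - -39*-29)=-801, (-39*-32 - -38*-30)=108; twice the area = |57| = 57; area = 57/2; boundary points = 3 + 1 + 1 = 5; strictly interior points = area - boundary/2 + 1 = 27; answer 27
Stage 3: S2 = 27; m = 9984; 9984 = 2^8 * 3 * 13; sigma = (1 + 2 + 4 + 8 + 16 + 32 + 64 + 128 + 256) * (1 + 3) * (1 + 13) = 511 * 4 * 14 = 28616; answer 28616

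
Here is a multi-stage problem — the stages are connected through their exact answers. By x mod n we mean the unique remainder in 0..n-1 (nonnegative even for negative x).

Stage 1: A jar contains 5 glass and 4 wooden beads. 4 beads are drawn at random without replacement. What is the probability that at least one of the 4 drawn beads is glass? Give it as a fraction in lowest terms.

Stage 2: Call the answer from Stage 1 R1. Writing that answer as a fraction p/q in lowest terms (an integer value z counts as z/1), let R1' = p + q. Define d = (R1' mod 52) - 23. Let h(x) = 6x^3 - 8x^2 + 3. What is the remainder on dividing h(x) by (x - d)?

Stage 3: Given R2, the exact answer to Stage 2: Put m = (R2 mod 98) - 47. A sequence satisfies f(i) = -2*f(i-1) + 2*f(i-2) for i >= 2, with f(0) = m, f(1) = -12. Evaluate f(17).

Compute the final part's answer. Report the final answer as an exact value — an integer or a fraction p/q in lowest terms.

Stage 1: total draws C(9,4) = 126; complement C(4,4) = 1; favorable 126 - 1 = 125; P = 125/126; answer 125/126
Stage 2: R1 = 125/126; threaded value p + q = 251; d = 20; remainder = value at the root: 6*(20)^3 - 8*(20)^2 + 3 = (48000) + (-3200) + (3) = 44803; answer 44803
Stage 3: R2 = 44803; m = -30; f(2) = -2*(-12) + 2*(-30) = -36; iterating: f(2)=-36, f(3)=48, f(4)=-168, f(5)=432, f(6)=-1200, f(7)=3264, f(8)=-8928, f(9)=24384, f(10)=-66624, f(11)=182016, f(12)=-497280, f(13)=1358592, f(14)=-3711744, f(15)=10140672, f(16)=-27704832, f(17)=75691008; answer 75691008

75691008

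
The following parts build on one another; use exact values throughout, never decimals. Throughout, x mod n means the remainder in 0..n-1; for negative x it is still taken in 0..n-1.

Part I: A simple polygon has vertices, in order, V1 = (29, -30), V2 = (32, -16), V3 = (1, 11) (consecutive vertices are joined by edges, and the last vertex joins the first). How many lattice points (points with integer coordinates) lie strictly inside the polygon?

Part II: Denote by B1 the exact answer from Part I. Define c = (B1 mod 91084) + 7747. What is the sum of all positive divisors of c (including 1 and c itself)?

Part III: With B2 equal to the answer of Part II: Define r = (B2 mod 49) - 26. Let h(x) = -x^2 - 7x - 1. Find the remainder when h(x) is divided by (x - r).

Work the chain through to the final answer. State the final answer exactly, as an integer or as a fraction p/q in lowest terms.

Part I: cross terms: (29*-16 - 32*-30)=496, (32*11 - 1*-16)=368, (1*-30 - 29*11)=-349; twice the area = |515| = 515; area = 515/2; boundary points = 1 + 1 + 1 = 3; strictly interior points = area - boundary/2 + 1 = 257; answer 257
Part II: B1 = 257; c = 8004; 8004 = 2^2 * 3 * 23 * 29; sigma = (1 + 2 + 4) * (1 + 3) * (1 + 23) * (1 + 29) = 7 * 4 * 24 * 30 = 20160; answer 20160
Part III: B2 = 20160; r = -5; remainder = value at the root: -1*(-5)^2 - 7*(-5)^1 - 1 = (-25) + (35) + (-1) = 9; answer 9

9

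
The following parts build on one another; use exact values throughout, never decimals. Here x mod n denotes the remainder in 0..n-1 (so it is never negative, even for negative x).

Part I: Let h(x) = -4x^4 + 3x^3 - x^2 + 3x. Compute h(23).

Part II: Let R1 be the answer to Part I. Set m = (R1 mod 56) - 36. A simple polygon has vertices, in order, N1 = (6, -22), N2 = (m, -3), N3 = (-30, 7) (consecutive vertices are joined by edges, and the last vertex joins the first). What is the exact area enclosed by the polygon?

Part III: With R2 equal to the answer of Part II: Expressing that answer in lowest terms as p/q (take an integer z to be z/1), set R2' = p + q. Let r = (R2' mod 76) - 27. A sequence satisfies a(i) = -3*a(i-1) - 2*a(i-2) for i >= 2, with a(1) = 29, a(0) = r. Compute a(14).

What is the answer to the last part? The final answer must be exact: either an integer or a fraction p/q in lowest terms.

Part I: -4*(23)^4 + 3*(23)^3 - 1*(23)^2 + 3*(23)^1 = (-1119364) + (36501) + (-529) + (69) = -1083323; answer -1083323
Part II: R1 = -1083323; m = 17; cross terms: (6*-3 - 17*-22)=356, (17*7 - -30*-3)=29, (-30*-22 - 6*7)=618; twice the area = |1003| = 1003; area = 1003/2; answer 1003/2
Part III: R2 = 1003/2; threaded value p + q = 1005; r = -10; a(2) = -3*(29) - 2*(-10) = -67; iterating: a(2)=-67, a(3)=143, a(4)=-295, a(5)=599, a(6)=-1207, a(7)=2423, a(8)=-4855, a(9)=9719, a(10)=-19447, a(11)=38903, a(12)=-77815, a(13)=155639, a(14)=-311287; answer -311287

-311287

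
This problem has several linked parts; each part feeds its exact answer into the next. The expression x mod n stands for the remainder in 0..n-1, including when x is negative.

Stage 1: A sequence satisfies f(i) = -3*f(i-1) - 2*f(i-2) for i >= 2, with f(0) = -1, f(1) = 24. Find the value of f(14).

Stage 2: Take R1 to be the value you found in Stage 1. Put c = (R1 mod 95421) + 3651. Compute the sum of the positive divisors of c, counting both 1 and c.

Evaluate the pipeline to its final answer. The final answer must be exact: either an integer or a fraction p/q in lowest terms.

Stage 1: f(2) = -3*(24) - 2*(-1) = -70; iterating: f(2)=-70, f(3)=162, f(4)=-346, f(5)=714, f(6)=-1450, f(7)=2922, f(8)=-5866, f(9)=11754, f(10)=-23530, f(11)=47082, f(12)=-94186, f(13)=188394, f(14)=-376810; answer -376810
Stage 2: R1 = -376810; c = 8525; 8525 = 5^2 * 11 * 31; sigma = (1 + 5 + 25) * (1 + 11) * (1 + 31) = 31 * 12 * 32 = 11904; answer 11904

11904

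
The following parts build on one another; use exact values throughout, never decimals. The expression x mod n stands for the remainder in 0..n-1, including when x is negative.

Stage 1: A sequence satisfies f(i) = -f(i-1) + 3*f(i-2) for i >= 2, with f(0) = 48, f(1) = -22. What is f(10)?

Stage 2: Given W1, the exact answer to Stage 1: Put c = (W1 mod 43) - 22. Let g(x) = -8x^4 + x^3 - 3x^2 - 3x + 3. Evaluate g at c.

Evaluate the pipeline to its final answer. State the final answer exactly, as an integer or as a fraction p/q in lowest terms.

Stage 1: f(2) = -1*(-22) + 3*(48) = 166; iterating: f(2)=166, f(3)=-232, f(4)=730, f(5)=-1426, f(6)=3616, f(7)=-7894, f(8)=18742, f(9)=-42424, f(10)=98650; answer 98650
Stage 2: W1 = 98650; c = -14; -8*(-14)^4 + 1*(-14)^3 - 3*(-14)^2 - 3*(-14)^1 + 3 = (-307328) + (-2744) + (-588) + (42) + (3) = -310615; answer -310615

-310615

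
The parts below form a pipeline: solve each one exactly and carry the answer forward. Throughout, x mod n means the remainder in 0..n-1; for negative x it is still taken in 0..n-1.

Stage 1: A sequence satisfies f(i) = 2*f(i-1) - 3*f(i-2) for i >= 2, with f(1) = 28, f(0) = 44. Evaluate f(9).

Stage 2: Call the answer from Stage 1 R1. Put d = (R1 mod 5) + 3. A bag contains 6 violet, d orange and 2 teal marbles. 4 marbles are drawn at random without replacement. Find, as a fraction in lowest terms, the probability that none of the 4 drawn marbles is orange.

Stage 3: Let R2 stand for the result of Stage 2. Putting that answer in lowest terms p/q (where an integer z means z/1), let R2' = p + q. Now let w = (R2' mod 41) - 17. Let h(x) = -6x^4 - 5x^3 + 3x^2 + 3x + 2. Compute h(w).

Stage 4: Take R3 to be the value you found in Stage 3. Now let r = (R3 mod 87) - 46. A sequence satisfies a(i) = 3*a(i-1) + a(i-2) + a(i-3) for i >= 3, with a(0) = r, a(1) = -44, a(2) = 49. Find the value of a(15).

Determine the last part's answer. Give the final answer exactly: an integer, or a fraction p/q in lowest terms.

Stage 1: f(2) = 2*(28) - 3*(44) = -76; iterating: f(2)=-76, f(3)=-236, f(4)=-244, f(5)=220, f(6)=1172, f(7)=1684, f(8)=-148, f(9)=-5348; answer -5348
Stage 2: R1 = -5348; d = 5; total draws C(13,4) = 715; favorable C(8,4) = 70; P = 14/143; answer 14/143
Stage 3: R2 = 14/143; threaded value p + q = 157; w = 17; -6*(17)^4 - 5*(17)^3 + 3*(17)^2 + 3*(17)^1 + 2 = (-501126) + (-24565) + (867) + (51) + (2) = -524771; answer -524771
Stage 4: R3 = -524771; r = -33; a(3) = 3*(49) + 1*(-44) + 1*(-33) = 70; iterating: a(3)=70, a(4)=215, a(5)=764, a(6)=2577, a(7)=8710, a(8)=29471, a(9)=99700, a(10)=337281, a(11)=1141014, a(12)=3860023, a(13)=13058364, a(14)=44176129, a(15)=149446774; answer 149446774

149446774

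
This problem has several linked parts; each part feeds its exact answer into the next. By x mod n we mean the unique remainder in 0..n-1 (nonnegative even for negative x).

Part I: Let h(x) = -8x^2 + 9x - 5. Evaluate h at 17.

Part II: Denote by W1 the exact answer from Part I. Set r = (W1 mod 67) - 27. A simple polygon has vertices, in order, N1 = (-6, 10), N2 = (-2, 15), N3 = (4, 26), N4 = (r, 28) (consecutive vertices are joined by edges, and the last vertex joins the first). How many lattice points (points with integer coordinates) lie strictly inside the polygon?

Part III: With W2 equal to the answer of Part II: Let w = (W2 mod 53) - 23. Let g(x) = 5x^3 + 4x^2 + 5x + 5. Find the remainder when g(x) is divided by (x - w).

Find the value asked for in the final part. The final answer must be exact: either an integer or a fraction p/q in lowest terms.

-38495

Part I: -8*(17)^2 + 9*(17)^1 - 5 = (-2312) + (153) + (-5) = -2164; answer -2164
Part II: W1 = -2164; r = 20; cross terms: (-6*15 - -2*10)=-70, (-2*26 - 4*15)=-112, (4*28 - 20*26)=-408, (20*10 - -6*28)=368; twice the area = |-222| = 222; area = 111; boundary points = 1 + 1 + 2 + 2 = 6; strictly interior points = area - boundary/2 + 1 = 109; answer 109
Part III: W2 = 109; w = -20; remainder = value at the root: 5*(-20)^3 + 4*(-20)^2 + 5*(-20)^1 + 5 = (-40000) + (1600) + (-100) + (5) = -38495; answer -38495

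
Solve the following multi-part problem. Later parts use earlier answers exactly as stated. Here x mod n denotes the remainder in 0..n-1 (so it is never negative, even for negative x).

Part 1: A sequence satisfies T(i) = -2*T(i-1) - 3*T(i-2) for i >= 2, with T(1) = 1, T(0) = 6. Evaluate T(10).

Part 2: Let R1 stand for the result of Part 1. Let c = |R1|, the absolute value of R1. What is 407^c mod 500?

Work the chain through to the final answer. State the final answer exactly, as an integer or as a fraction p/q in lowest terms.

101

Part 1: T(2) = -2*(1) - 3*(6) = -20; iterating: T(2)=-20, T(3)=37, T(4)=-14, T(5)=-83, T(6)=208, T(7)=-167, T(8)=-290, T(9)=1081, T(10)=-1292; answer -1292
Part 2: R1 = -1292; c = 1292; squarings mod 500: 407^1=407, 407^2=149, 407^4=201, 407^8=401, 407^16=301, 407^32=101, 407^64=201, 407^128=401, 407^256=301, 407^512=101, 407^1024=201; 407^1292 = 407^4 * 407^8 * 407^256 * 407^1024 = 101 (mod 500); answer 101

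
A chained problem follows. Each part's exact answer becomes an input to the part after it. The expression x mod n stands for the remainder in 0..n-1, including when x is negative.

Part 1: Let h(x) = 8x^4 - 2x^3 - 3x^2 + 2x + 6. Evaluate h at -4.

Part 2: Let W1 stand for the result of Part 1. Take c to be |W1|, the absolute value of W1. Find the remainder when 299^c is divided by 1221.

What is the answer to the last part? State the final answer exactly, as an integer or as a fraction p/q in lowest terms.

Part 1: 8*(-4)^4 - 2*(-4)^3 - 3*(-4)^2 + 2*(-4)^1 + 6 = (2048) + (128) + (-48) + (-8) + (6) = 2126; answer 2126
Part 2: W1 = 2126; c = 2126; squarings mod 1221: 299^1=299, 299^2=268, 299^4=1006, 299^8=1048, 299^16=625, 299^32=1126, 299^64=478, 299^128=157, 299^256=229, 299^512=1159, 299^1024=181, 299^2048=1015; 299^2126 = 299^2 * 299^4 * 299^8 * 299^64 * 299^2048 = 823 (mod 1221); answer 823

823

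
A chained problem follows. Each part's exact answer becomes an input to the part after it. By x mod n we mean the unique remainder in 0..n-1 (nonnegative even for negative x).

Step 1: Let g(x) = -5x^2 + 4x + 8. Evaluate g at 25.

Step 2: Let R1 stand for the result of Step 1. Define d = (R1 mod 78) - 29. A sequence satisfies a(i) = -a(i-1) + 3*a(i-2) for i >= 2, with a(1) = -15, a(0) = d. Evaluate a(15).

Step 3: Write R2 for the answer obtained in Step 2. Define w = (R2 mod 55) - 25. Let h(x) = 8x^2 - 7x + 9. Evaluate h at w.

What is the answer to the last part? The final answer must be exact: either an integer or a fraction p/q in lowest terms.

55

Step 1: -5*(25)^2 + 4*(25)^1 + 8 = (-3125) + (100) + (8) = -3017; answer -3017
Step 2: R1 = -3017; d = -4; a(2) = -1*(-15) + 3*(-4) = 3; iterating: a(2)=3, a(3)=-48, a(4)=57, a(5)=-201, a(6)=372, a(7)=-975, a(8)=2091, a(9)=-5016, a(10)=11289, a(11)=-26337, a(12)=60204, a(13)=-139215, a(14)=319827, a(15)=-737472; answer -737472
Step 3: R2 = -737472; w = -2; 8*(-2)^2 - 7*(-2)^1 + 9 = (32) + (14) + (9) = 55; answer 55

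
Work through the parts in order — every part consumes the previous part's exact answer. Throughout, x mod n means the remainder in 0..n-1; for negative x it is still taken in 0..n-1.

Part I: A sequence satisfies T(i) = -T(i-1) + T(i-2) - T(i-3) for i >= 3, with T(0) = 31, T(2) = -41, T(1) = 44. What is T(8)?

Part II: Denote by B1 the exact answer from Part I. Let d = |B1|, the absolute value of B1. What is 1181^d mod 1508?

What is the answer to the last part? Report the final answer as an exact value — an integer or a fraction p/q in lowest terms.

Part I: T(3) = -1*(-41) + 1*(44) - 1*(31) = 54; iterating: T(3)=54, T(4)=-139, T(5)=234, T(6)=-427, T(7)=800, T(8)=-1461; answer -1461
Part II: B1 = -1461; d = 1461; squarings mod 1508: 1181^1=1181, 1181^2=1369, 1181^4=1225, 1181^8=165, 1181^16=81, 1181^32=529, 1181^64=861, 1181^128=893, 1181^256=1225, 1181^512=165, 1181^1024=81; 1181^1461 = 1181^1 * 1181^4 * 1181^16 * 1181^32 * 1181^128 * 1181^256 * 1181^1024 = 437 (mod 1508); answer 437

437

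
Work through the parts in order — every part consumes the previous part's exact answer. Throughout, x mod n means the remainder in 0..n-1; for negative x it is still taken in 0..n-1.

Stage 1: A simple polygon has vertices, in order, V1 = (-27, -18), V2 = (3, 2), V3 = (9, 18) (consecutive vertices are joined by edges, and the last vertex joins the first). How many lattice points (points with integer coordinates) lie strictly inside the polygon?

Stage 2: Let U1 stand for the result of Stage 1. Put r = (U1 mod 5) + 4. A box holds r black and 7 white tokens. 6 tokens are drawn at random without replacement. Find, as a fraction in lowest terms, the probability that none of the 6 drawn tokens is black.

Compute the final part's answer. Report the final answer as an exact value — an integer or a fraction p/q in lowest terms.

7/1716

Stage 1: cross terms: (-27*2 - 3*-18)=0, (3*18 - 9*2)=36, (9*-18 - -27*18)=324; twice the area = |360| = 360; area = 180; boundary points = 10 + 2 + 36 = 48; strictly interior points = area - boundary/2 + 1 = 157; answer 157
Stage 2: U1 = 157; r = 6; total draws C(13,6) = 1716; favorable C(7,6) = 7; P = 7/1716; answer 7/1716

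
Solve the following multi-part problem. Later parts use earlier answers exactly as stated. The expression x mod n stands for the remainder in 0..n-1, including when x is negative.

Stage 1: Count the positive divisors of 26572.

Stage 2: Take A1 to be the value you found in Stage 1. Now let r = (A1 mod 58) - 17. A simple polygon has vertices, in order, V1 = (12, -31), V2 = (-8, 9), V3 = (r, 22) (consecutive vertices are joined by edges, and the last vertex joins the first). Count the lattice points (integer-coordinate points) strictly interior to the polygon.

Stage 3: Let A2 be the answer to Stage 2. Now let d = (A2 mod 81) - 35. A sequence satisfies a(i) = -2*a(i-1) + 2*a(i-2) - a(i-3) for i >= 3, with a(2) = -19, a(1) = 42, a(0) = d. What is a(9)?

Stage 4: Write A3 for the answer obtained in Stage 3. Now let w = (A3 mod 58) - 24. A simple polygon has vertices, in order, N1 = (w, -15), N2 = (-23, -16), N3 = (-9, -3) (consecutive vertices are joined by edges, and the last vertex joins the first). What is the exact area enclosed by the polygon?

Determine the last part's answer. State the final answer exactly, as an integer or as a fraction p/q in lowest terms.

Stage 1: 26572 = 2^2 * 7 * 13 * 73; number of divisors = (2+1) * (1+1) * (1+1) * (1+1) = 24; answer 24
Stage 2: A1 = 24; r = 7; cross terms: (12*9 - -8*-31)=-140, (-8*22 - 7*9)=-239, (7*-31 - 12*22)=-481; twice the area = |-860| = 860; area = 430; boundary points = 20 + 1 + 1 = 22; strictly interior points = area - boundary/2 + 1 = 420; answer 420
Stage 3: A2 = 420; d = -20; a(3) = -2*(-19) + 2*(42) - 1*(-20) = 142; iterating: a(3)=142, a(4)=-364, a(5)=1031, a(6)=-2932, a(7)=8290, a(8)=-23475, a(9)=66462; answer 66462
Stage 4: A3 = 66462; w = 28; cross terms: (28*-16 - -23*-15)=-793, (-23*-3 - -9*-16)=-75, (-9*-15 - 28*-3)=219; twice the area = |-649| = 649; area = 649/2; answer 649/2

649/2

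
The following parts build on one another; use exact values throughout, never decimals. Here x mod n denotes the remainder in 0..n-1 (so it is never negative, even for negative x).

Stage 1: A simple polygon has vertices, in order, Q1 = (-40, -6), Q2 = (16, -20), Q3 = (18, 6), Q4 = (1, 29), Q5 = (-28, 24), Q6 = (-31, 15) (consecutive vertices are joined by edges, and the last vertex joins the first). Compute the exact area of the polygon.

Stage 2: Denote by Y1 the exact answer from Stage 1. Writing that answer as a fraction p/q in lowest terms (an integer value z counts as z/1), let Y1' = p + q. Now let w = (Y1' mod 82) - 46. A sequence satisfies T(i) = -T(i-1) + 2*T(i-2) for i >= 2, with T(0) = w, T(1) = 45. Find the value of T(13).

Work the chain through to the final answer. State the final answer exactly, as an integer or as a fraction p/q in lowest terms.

188415

Stage 1: cross terms: (-40*-20 - 16*-6)=896, (16*6 - 18*-20)=456, (18*29 - 1*6)=516, (1*24 - -28*29)=836, (-28*15 - -31*24)=324, (-31*-6 - -40*15)=786; twice the area = |3814| = 3814; area = 1907; answer 1907
Stage 2: Y1 = 1907; threaded value p + q = 1908; w = -24; T(2) = -1*(45) + 2*(-24) = -93; iterating: T(2)=-93, T(3)=183, T(4)=-369, T(5)=735, T(6)=-1473, T(7)=2943, T(8)=-5889, T(9)=11775, T(10)=-23553, T(11)=47103, T(12)=-94209, T(13)=188415; answer 188415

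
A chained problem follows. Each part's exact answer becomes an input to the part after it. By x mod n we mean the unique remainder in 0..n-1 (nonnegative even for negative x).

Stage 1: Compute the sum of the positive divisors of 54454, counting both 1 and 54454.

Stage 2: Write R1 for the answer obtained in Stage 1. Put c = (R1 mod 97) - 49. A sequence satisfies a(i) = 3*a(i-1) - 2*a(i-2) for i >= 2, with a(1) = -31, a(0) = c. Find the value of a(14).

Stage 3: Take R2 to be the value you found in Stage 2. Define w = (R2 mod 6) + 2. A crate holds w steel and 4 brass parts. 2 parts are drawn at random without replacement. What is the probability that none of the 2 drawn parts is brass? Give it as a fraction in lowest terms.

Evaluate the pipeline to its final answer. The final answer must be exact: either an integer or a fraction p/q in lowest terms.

Stage 1: 54454 = 2 * 19 * 1433; sigma = (1 + 2) * (1 + 19) * (1 + 1433) = 3 * 20 * 1434 = 86040; answer 86040
Stage 2: R1 = 86040; c = -48; a(2) = 3*(-31) - 2*(-48) = 3; iterating: a(2)=3, a(3)=71, a(4)=207, a(5)=479, a(6)=1023, a(7)=2111, a(8)=4287, a(9)=8639, a(10)=17343, a(11)=34751, a(12)=69567, a(13)=139199, a(14)=278463; answer 278463
Stage 3: R2 = 278463; w = 5; total draws C(9,2) = 36; favorable C(5,2) = 10; P = 5/18; answer 5/18

5/18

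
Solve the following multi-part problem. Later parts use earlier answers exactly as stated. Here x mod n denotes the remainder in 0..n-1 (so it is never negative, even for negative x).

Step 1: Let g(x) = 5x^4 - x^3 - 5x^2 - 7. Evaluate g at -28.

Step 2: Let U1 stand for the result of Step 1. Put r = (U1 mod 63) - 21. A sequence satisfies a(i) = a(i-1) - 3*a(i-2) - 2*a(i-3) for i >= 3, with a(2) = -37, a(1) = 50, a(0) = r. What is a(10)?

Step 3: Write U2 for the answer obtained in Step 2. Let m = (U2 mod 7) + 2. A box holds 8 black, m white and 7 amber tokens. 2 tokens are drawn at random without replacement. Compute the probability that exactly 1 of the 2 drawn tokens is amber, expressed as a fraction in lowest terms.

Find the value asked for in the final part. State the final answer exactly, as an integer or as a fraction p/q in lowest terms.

Step 1: 5*(-28)^4 - 1*(-28)^3 - 5*(-28)^2 - 7 = (3073280) + (21952) + (-3920) + (-7) = 3091305; answer 3091305
Step 2: U1 = 3091305; r = 0; a(3) = 1*(-37) - 3*(50) - 2*(0) = -187; iterating: a(3)=-187, a(4)=-176, a(5)=459, a(6)=1361, a(7)=336, a(8)=-4665, a(9)=-8395, a(10)=4928; answer 4928
Step 3: U2 = 4928; m = 2; total draws C(17,2) = 136; favorable C(7,1)*C(10,1) = 70; P = 35/68; answer 35/68

35/68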